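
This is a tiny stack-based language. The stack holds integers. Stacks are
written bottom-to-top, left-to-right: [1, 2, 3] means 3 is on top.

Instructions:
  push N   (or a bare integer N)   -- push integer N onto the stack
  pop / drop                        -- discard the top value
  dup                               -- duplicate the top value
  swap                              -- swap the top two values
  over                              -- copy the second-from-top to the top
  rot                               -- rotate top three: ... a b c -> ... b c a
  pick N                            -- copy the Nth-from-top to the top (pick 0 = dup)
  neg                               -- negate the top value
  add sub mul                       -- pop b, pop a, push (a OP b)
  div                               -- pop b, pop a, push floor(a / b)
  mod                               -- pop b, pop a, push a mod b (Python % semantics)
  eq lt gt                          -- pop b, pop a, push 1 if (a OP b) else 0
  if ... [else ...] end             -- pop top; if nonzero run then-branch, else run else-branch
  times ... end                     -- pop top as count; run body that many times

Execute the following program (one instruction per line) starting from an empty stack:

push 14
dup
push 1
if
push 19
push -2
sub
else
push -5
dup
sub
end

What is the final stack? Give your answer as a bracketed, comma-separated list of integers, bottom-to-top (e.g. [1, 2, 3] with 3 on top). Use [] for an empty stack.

Answer: [14, 14, 21]

Derivation:
After 'push 14': [14]
After 'dup': [14, 14]
After 'push 1': [14, 14, 1]
After 'if': [14, 14]
After 'push 19': [14, 14, 19]
After 'push -2': [14, 14, 19, -2]
After 'sub': [14, 14, 21]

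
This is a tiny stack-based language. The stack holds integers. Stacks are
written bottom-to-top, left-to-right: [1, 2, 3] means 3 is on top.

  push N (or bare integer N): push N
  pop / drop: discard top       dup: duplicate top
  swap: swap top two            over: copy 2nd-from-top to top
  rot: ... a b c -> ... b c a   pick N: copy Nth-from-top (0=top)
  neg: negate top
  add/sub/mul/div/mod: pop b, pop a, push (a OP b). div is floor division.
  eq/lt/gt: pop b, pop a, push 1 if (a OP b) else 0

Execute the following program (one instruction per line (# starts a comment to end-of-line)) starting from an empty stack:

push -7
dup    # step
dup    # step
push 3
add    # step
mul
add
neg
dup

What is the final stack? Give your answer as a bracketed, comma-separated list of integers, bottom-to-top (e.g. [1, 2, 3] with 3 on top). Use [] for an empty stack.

After 'push -7': [-7]
After 'dup': [-7, -7]
After 'dup': [-7, -7, -7]
After 'push 3': [-7, -7, -7, 3]
After 'add': [-7, -7, -4]
After 'mul': [-7, 28]
After 'add': [21]
After 'neg': [-21]
After 'dup': [-21, -21]

Answer: [-21, -21]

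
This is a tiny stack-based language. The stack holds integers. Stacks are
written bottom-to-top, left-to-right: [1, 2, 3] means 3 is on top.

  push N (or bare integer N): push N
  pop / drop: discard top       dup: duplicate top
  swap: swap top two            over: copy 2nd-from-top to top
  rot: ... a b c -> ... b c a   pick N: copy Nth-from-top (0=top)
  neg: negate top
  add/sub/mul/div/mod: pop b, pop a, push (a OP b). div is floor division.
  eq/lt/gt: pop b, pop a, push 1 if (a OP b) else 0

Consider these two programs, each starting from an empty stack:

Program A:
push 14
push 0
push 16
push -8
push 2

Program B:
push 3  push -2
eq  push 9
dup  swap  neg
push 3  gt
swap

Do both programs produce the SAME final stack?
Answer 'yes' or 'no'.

Program A trace:
  After 'push 14': [14]
  After 'push 0': [14, 0]
  After 'push 16': [14, 0, 16]
  After 'push -8': [14, 0, 16, -8]
  After 'push 2': [14, 0, 16, -8, 2]
Program A final stack: [14, 0, 16, -8, 2]

Program B trace:
  After 'push 3': [3]
  After 'push -2': [3, -2]
  After 'eq': [0]
  After 'push 9': [0, 9]
  After 'dup': [0, 9, 9]
  After 'swap': [0, 9, 9]
  After 'neg': [0, 9, -9]
  After 'push 3': [0, 9, -9, 3]
  After 'gt': [0, 9, 0]
  After 'swap': [0, 0, 9]
Program B final stack: [0, 0, 9]
Same: no

Answer: no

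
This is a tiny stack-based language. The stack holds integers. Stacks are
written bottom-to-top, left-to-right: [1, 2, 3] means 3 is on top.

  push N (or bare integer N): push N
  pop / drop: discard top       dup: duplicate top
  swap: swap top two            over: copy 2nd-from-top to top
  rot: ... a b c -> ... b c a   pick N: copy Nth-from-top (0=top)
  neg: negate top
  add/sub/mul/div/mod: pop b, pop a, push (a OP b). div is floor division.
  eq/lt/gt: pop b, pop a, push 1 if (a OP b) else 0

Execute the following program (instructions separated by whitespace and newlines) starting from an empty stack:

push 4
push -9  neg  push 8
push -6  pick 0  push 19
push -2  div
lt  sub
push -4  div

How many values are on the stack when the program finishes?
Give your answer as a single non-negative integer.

After 'push 4': stack = [4] (depth 1)
After 'push -9': stack = [4, -9] (depth 2)
After 'neg': stack = [4, 9] (depth 2)
After 'push 8': stack = [4, 9, 8] (depth 3)
After 'push -6': stack = [4, 9, 8, -6] (depth 4)
After 'pick 0': stack = [4, 9, 8, -6, -6] (depth 5)
After 'push 19': stack = [4, 9, 8, -6, -6, 19] (depth 6)
After 'push -2': stack = [4, 9, 8, -6, -6, 19, -2] (depth 7)
After 'div': stack = [4, 9, 8, -6, -6, -10] (depth 6)
After 'lt': stack = [4, 9, 8, -6, 0] (depth 5)
After 'sub': stack = [4, 9, 8, -6] (depth 4)
After 'push -4': stack = [4, 9, 8, -6, -4] (depth 5)
After 'div': stack = [4, 9, 8, 1] (depth 4)

Answer: 4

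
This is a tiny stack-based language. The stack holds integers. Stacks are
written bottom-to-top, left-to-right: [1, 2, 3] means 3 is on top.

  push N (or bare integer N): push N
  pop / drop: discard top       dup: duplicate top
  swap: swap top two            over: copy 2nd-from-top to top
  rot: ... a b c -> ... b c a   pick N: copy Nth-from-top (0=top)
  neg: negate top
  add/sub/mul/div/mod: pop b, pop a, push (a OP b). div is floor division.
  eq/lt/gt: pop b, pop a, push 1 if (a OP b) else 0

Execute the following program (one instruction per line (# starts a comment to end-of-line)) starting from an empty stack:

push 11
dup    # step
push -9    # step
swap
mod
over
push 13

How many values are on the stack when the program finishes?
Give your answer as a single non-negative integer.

After 'push 11': stack = [11] (depth 1)
After 'dup': stack = [11, 11] (depth 2)
After 'push -9': stack = [11, 11, -9] (depth 3)
After 'swap': stack = [11, -9, 11] (depth 3)
After 'mod': stack = [11, 2] (depth 2)
After 'over': stack = [11, 2, 11] (depth 3)
After 'push 13': stack = [11, 2, 11, 13] (depth 4)

Answer: 4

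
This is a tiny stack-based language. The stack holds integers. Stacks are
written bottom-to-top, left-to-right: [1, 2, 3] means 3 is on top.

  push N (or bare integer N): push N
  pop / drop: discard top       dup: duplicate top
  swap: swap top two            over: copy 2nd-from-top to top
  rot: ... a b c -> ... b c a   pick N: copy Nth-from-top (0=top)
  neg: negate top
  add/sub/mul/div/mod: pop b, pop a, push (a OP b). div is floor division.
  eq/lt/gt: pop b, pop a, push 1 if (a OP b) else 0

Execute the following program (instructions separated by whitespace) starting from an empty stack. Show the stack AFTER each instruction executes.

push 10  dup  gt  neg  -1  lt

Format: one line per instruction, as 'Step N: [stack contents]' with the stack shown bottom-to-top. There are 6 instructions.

Step 1: [10]
Step 2: [10, 10]
Step 3: [0]
Step 4: [0]
Step 5: [0, -1]
Step 6: [0]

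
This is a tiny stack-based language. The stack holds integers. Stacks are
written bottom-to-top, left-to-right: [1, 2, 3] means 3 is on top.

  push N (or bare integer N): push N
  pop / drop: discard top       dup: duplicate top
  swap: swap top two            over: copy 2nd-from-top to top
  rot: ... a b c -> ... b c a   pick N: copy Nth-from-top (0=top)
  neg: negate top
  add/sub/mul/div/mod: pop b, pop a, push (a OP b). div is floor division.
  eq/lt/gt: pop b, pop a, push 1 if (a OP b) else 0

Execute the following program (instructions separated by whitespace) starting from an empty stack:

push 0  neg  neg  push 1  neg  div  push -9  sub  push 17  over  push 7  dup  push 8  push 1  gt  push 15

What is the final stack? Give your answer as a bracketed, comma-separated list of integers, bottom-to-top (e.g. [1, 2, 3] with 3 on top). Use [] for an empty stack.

Answer: [9, 17, 9, 7, 7, 1, 15]

Derivation:
After 'push 0': [0]
After 'neg': [0]
After 'neg': [0]
After 'push 1': [0, 1]
After 'neg': [0, -1]
After 'div': [0]
After 'push -9': [0, -9]
After 'sub': [9]
After 'push 17': [9, 17]
After 'over': [9, 17, 9]
After 'push 7': [9, 17, 9, 7]
After 'dup': [9, 17, 9, 7, 7]
After 'push 8': [9, 17, 9, 7, 7, 8]
After 'push 1': [9, 17, 9, 7, 7, 8, 1]
After 'gt': [9, 17, 9, 7, 7, 1]
After 'push 15': [9, 17, 9, 7, 7, 1, 15]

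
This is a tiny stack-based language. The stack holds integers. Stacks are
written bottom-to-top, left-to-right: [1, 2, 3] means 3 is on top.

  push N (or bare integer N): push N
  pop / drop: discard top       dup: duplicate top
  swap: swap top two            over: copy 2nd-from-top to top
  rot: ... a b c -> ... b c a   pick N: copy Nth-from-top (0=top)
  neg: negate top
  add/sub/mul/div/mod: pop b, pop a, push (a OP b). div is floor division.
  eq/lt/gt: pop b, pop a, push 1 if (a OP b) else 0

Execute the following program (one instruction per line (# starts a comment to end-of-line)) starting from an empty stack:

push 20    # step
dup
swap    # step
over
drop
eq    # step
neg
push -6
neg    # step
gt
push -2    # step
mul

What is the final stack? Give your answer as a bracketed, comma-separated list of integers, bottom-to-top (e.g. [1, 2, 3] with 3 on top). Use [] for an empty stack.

Answer: [0]

Derivation:
After 'push 20': [20]
After 'dup': [20, 20]
After 'swap': [20, 20]
After 'over': [20, 20, 20]
After 'drop': [20, 20]
After 'eq': [1]
After 'neg': [-1]
After 'push -6': [-1, -6]
After 'neg': [-1, 6]
After 'gt': [0]
After 'push -2': [0, -2]
After 'mul': [0]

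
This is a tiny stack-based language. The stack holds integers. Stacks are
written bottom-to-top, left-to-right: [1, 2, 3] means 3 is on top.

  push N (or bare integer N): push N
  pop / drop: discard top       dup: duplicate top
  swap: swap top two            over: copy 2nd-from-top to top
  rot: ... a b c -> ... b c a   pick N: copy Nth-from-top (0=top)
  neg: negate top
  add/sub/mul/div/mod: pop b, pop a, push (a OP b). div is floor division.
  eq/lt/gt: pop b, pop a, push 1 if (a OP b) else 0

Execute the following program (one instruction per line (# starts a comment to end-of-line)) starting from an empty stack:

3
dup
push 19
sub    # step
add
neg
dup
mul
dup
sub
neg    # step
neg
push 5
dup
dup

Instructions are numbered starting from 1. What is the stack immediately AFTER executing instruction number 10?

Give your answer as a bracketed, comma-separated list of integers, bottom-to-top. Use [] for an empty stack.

Answer: [0]

Derivation:
Step 1 ('3'): [3]
Step 2 ('dup'): [3, 3]
Step 3 ('push 19'): [3, 3, 19]
Step 4 ('sub'): [3, -16]
Step 5 ('add'): [-13]
Step 6 ('neg'): [13]
Step 7 ('dup'): [13, 13]
Step 8 ('mul'): [169]
Step 9 ('dup'): [169, 169]
Step 10 ('sub'): [0]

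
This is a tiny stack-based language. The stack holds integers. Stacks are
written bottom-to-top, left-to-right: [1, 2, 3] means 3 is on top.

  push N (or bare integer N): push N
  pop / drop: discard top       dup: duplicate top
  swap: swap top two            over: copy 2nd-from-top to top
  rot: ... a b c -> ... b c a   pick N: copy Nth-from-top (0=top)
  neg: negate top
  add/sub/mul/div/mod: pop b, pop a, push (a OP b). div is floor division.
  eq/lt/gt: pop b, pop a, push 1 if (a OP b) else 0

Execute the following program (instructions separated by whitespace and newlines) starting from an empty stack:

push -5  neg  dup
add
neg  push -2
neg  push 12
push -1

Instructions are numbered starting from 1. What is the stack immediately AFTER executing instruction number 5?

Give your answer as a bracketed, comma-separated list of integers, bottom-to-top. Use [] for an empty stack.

Answer: [-10]

Derivation:
Step 1 ('push -5'): [-5]
Step 2 ('neg'): [5]
Step 3 ('dup'): [5, 5]
Step 4 ('add'): [10]
Step 5 ('neg'): [-10]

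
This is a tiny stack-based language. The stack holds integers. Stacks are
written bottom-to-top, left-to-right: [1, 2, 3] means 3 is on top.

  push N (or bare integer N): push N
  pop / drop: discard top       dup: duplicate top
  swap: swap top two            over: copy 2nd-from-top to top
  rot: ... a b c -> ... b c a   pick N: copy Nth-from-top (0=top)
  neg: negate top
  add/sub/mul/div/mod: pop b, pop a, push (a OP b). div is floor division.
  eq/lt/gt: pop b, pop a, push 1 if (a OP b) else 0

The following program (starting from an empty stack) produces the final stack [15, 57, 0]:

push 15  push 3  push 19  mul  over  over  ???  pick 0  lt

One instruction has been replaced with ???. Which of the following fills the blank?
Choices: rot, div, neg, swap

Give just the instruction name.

Stack before ???: [15, 57, 15, 57]
Stack after ???:  [15, 57, 0]
Checking each choice:
  rot: produces [15, 15, 57, 0]
  div: MATCH
  neg: produces [15, 57, 15, 0]
  swap: produces [15, 57, 57, 0]


Answer: div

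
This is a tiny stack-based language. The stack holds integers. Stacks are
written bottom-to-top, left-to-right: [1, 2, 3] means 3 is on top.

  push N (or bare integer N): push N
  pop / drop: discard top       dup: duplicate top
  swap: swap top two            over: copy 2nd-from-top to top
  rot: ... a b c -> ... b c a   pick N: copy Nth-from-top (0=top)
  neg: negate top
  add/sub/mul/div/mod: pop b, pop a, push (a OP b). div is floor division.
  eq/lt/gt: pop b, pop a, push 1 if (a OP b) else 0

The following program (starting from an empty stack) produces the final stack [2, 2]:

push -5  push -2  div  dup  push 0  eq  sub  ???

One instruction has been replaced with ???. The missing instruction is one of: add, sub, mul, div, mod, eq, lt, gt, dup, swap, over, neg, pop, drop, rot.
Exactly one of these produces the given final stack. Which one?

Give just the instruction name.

Stack before ???: [2]
Stack after ???:  [2, 2]
The instruction that transforms [2] -> [2, 2] is: dup

Answer: dup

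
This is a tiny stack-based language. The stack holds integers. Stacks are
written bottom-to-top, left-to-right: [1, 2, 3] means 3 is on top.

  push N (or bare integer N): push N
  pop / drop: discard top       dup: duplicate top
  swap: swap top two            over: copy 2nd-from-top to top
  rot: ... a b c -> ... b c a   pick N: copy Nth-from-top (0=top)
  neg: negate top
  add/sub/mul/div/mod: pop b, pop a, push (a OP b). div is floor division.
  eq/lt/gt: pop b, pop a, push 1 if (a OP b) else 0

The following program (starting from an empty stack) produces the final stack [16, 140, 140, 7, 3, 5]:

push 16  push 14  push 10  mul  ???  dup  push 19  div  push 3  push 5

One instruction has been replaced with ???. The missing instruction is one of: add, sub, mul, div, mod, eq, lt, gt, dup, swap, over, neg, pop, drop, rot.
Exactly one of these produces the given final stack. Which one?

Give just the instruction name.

Stack before ???: [16, 140]
Stack after ???:  [16, 140, 140]
The instruction that transforms [16, 140] -> [16, 140, 140] is: dup

Answer: dup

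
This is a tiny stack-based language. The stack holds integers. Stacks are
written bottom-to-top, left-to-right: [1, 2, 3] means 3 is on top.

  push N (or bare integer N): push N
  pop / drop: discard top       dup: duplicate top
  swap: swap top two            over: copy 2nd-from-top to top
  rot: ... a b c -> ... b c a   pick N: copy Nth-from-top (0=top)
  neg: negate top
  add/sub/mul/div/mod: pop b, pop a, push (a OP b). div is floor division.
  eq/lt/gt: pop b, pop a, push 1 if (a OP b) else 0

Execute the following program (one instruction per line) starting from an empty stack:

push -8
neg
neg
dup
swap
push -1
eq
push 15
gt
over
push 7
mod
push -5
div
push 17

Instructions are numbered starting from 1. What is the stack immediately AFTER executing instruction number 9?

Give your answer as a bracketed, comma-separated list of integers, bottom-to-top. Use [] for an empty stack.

Answer: [-8, 0]

Derivation:
Step 1 ('push -8'): [-8]
Step 2 ('neg'): [8]
Step 3 ('neg'): [-8]
Step 4 ('dup'): [-8, -8]
Step 5 ('swap'): [-8, -8]
Step 6 ('push -1'): [-8, -8, -1]
Step 7 ('eq'): [-8, 0]
Step 8 ('push 15'): [-8, 0, 15]
Step 9 ('gt'): [-8, 0]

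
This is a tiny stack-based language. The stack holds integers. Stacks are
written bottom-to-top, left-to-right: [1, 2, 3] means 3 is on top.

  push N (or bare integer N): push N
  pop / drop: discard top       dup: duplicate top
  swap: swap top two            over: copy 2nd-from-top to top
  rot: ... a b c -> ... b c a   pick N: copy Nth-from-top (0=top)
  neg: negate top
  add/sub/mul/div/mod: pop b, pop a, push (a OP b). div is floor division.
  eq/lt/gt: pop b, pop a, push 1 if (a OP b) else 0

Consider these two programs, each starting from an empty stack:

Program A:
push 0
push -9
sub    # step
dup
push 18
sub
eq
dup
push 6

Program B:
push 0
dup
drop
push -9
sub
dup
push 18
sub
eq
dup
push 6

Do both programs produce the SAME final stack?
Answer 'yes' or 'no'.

Program A trace:
  After 'push 0': [0]
  After 'push -9': [0, -9]
  After 'sub': [9]
  After 'dup': [9, 9]
  After 'push 18': [9, 9, 18]
  After 'sub': [9, -9]
  After 'eq': [0]
  After 'dup': [0, 0]
  After 'push 6': [0, 0, 6]
Program A final stack: [0, 0, 6]

Program B trace:
  After 'push 0': [0]
  After 'dup': [0, 0]
  After 'drop': [0]
  After 'push -9': [0, -9]
  After 'sub': [9]
  After 'dup': [9, 9]
  After 'push 18': [9, 9, 18]
  After 'sub': [9, -9]
  After 'eq': [0]
  After 'dup': [0, 0]
  After 'push 6': [0, 0, 6]
Program B final stack: [0, 0, 6]
Same: yes

Answer: yes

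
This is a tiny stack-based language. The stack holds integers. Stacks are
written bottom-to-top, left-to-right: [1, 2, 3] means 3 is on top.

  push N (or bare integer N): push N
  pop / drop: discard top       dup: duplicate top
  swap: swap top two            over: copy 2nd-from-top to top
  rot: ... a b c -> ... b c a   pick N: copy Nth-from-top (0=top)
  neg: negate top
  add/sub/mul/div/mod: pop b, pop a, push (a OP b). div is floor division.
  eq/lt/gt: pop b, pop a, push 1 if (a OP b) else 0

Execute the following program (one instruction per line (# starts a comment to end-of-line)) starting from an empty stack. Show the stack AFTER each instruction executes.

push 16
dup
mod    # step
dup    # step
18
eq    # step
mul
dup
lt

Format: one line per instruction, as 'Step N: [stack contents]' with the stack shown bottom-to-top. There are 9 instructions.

Step 1: [16]
Step 2: [16, 16]
Step 3: [0]
Step 4: [0, 0]
Step 5: [0, 0, 18]
Step 6: [0, 0]
Step 7: [0]
Step 8: [0, 0]
Step 9: [0]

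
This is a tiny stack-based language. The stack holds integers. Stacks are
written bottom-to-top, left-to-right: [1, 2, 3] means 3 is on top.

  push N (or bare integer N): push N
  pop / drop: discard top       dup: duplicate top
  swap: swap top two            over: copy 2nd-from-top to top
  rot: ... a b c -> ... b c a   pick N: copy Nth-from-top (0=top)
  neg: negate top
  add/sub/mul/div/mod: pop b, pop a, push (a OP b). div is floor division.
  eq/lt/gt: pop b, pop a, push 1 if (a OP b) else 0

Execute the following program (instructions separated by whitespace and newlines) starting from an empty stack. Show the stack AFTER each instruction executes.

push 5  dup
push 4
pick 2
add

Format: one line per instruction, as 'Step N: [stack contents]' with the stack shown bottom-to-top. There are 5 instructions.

Step 1: [5]
Step 2: [5, 5]
Step 3: [5, 5, 4]
Step 4: [5, 5, 4, 5]
Step 5: [5, 5, 9]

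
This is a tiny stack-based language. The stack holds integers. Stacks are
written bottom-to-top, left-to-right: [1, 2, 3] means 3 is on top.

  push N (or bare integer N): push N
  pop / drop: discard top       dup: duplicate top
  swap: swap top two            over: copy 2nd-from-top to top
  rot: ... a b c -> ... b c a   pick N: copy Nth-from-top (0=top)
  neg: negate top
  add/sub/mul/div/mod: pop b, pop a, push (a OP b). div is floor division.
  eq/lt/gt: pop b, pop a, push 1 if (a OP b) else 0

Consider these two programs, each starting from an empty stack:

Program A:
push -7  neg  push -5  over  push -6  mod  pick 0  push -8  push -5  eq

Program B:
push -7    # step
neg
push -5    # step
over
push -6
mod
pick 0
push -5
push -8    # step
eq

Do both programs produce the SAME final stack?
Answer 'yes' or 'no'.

Answer: yes

Derivation:
Program A trace:
  After 'push -7': [-7]
  After 'neg': [7]
  After 'push -5': [7, -5]
  After 'over': [7, -5, 7]
  After 'push -6': [7, -5, 7, -6]
  After 'mod': [7, -5, -5]
  After 'pick 0': [7, -5, -5, -5]
  After 'push -8': [7, -5, -5, -5, -8]
  After 'push -5': [7, -5, -5, -5, -8, -5]
  After 'eq': [7, -5, -5, -5, 0]
Program A final stack: [7, -5, -5, -5, 0]

Program B trace:
  After 'push -7': [-7]
  After 'neg': [7]
  After 'push -5': [7, -5]
  After 'over': [7, -5, 7]
  After 'push -6': [7, -5, 7, -6]
  After 'mod': [7, -5, -5]
  After 'pick 0': [7, -5, -5, -5]
  After 'push -5': [7, -5, -5, -5, -5]
  After 'push -8': [7, -5, -5, -5, -5, -8]
  After 'eq': [7, -5, -5, -5, 0]
Program B final stack: [7, -5, -5, -5, 0]
Same: yes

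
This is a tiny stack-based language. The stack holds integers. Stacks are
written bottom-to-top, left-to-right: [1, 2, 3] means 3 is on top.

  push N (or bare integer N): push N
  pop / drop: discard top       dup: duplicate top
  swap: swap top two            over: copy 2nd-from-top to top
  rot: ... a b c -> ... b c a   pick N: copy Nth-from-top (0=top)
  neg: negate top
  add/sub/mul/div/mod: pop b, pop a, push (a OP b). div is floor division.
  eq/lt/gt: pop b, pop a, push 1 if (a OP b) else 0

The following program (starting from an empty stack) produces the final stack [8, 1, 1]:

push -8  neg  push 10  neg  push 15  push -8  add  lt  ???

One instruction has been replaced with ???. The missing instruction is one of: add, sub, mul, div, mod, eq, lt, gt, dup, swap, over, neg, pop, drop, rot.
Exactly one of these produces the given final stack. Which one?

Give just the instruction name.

Stack before ???: [8, 1]
Stack after ???:  [8, 1, 1]
The instruction that transforms [8, 1] -> [8, 1, 1] is: dup

Answer: dup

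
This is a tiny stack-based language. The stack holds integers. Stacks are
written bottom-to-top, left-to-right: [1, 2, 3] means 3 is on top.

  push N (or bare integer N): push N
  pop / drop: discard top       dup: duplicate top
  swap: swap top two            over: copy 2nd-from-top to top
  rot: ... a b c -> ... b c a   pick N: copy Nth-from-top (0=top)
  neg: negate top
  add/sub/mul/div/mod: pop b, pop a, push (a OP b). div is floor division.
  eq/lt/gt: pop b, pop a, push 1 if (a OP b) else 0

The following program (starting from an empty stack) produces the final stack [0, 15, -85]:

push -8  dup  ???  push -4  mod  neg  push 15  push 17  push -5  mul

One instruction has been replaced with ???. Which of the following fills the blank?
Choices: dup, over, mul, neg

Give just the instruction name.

Answer: mul

Derivation:
Stack before ???: [-8, -8]
Stack after ???:  [64]
Checking each choice:
  dup: produces [-8, -8, 0, 15, -85]
  over: produces [-8, -8, 0, 15, -85]
  mul: MATCH
  neg: produces [-8, 0, 15, -85]


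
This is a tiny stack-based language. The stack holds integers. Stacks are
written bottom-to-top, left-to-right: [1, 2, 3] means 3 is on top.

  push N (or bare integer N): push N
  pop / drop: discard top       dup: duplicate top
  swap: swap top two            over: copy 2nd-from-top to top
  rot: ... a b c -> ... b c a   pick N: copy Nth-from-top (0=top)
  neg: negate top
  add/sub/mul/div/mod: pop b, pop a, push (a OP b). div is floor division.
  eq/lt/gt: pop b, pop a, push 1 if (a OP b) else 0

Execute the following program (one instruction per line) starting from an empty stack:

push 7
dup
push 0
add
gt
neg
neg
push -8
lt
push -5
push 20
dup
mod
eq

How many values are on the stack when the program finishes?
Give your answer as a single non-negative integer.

After 'push 7': stack = [7] (depth 1)
After 'dup': stack = [7, 7] (depth 2)
After 'push 0': stack = [7, 7, 0] (depth 3)
After 'add': stack = [7, 7] (depth 2)
After 'gt': stack = [0] (depth 1)
After 'neg': stack = [0] (depth 1)
After 'neg': stack = [0] (depth 1)
After 'push -8': stack = [0, -8] (depth 2)
After 'lt': stack = [0] (depth 1)
After 'push -5': stack = [0, -5] (depth 2)
After 'push 20': stack = [0, -5, 20] (depth 3)
After 'dup': stack = [0, -5, 20, 20] (depth 4)
After 'mod': stack = [0, -5, 0] (depth 3)
After 'eq': stack = [0, 0] (depth 2)

Answer: 2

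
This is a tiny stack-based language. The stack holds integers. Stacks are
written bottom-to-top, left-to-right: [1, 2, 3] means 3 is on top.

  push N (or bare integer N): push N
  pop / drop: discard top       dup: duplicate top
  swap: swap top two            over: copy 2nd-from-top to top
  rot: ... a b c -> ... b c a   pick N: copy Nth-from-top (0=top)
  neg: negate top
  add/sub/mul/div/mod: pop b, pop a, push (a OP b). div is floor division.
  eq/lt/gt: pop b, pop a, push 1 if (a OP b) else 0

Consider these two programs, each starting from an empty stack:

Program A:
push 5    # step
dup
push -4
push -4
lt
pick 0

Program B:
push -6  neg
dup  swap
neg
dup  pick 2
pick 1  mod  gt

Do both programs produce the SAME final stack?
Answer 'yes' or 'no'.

Program A trace:
  After 'push 5': [5]
  After 'dup': [5, 5]
  After 'push -4': [5, 5, -4]
  After 'push -4': [5, 5, -4, -4]
  After 'lt': [5, 5, 0]
  After 'pick 0': [5, 5, 0, 0]
Program A final stack: [5, 5, 0, 0]

Program B trace:
  After 'push -6': [-6]
  After 'neg': [6]
  After 'dup': [6, 6]
  After 'swap': [6, 6]
  After 'neg': [6, -6]
  After 'dup': [6, -6, -6]
  After 'pick 2': [6, -6, -6, 6]
  After 'pick 1': [6, -6, -6, 6, -6]
  After 'mod': [6, -6, -6, 0]
  After 'gt': [6, -6, 0]
Program B final stack: [6, -6, 0]
Same: no

Answer: no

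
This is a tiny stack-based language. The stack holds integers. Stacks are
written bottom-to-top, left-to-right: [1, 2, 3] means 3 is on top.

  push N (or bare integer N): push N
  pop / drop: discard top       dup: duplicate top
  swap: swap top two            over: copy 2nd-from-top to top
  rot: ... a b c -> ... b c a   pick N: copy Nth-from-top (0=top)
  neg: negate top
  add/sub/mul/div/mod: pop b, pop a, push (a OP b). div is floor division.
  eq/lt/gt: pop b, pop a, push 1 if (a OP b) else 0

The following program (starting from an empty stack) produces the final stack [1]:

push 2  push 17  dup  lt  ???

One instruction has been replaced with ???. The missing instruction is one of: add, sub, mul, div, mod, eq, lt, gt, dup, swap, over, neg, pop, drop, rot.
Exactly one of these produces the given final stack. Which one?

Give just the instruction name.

Stack before ???: [2, 0]
Stack after ???:  [1]
The instruction that transforms [2, 0] -> [1] is: gt

Answer: gt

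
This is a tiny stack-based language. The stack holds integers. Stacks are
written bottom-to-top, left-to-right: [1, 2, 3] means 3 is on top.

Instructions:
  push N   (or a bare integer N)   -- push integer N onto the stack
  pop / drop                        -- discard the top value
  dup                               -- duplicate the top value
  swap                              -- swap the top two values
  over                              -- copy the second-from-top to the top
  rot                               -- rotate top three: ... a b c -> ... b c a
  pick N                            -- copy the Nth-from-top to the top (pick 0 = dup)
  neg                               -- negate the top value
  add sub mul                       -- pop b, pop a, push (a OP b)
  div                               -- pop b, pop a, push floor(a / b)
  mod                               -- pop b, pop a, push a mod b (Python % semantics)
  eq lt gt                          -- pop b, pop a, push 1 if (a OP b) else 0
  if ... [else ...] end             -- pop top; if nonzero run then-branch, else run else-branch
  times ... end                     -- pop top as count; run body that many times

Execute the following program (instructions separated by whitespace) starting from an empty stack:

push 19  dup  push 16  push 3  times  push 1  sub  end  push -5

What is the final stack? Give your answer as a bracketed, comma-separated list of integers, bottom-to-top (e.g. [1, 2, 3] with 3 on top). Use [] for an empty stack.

Answer: [19, 19, 13, -5]

Derivation:
After 'push 19': [19]
After 'dup': [19, 19]
After 'push 16': [19, 19, 16]
After 'push 3': [19, 19, 16, 3]
After 'times': [19, 19, 16]
After 'push 1': [19, 19, 16, 1]
After 'sub': [19, 19, 15]
After 'push 1': [19, 19, 15, 1]
After 'sub': [19, 19, 14]
After 'push 1': [19, 19, 14, 1]
After 'sub': [19, 19, 13]
After 'push -5': [19, 19, 13, -5]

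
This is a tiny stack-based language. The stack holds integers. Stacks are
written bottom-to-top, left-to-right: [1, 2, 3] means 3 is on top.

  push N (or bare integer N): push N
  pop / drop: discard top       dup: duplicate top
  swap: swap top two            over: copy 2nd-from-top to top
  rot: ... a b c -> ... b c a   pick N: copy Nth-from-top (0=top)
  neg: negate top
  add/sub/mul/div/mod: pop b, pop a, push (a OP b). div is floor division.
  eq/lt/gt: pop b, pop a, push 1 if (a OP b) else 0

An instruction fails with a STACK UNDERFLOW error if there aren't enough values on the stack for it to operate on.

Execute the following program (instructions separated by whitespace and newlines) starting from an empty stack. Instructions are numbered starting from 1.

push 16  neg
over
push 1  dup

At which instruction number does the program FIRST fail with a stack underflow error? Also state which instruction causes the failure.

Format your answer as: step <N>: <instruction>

Step 1 ('push 16'): stack = [16], depth = 1
Step 2 ('neg'): stack = [-16], depth = 1
Step 3 ('over'): needs 2 value(s) but depth is 1 — STACK UNDERFLOW

Answer: step 3: over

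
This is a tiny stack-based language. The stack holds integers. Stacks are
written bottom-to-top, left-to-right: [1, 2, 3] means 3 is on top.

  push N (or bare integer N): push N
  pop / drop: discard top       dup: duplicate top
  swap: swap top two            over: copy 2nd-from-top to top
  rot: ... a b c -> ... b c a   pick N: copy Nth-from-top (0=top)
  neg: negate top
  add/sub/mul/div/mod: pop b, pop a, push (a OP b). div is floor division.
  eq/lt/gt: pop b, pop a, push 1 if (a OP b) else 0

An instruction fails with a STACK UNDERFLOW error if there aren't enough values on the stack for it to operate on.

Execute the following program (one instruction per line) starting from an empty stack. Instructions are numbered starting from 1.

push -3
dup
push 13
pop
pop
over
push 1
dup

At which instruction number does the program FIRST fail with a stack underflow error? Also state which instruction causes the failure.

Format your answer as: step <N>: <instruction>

Answer: step 6: over

Derivation:
Step 1 ('push -3'): stack = [-3], depth = 1
Step 2 ('dup'): stack = [-3, -3], depth = 2
Step 3 ('push 13'): stack = [-3, -3, 13], depth = 3
Step 4 ('pop'): stack = [-3, -3], depth = 2
Step 5 ('pop'): stack = [-3], depth = 1
Step 6 ('over'): needs 2 value(s) but depth is 1 — STACK UNDERFLOW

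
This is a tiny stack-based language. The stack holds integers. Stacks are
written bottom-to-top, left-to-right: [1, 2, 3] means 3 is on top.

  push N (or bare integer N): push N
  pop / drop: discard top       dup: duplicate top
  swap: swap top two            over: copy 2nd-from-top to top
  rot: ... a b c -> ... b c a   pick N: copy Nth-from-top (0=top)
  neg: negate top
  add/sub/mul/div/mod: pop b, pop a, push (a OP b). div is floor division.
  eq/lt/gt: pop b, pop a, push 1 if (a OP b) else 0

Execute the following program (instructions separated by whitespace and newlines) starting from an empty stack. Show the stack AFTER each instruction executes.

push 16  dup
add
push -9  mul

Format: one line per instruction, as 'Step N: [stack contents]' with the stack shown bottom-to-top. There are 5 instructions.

Step 1: [16]
Step 2: [16, 16]
Step 3: [32]
Step 4: [32, -9]
Step 5: [-288]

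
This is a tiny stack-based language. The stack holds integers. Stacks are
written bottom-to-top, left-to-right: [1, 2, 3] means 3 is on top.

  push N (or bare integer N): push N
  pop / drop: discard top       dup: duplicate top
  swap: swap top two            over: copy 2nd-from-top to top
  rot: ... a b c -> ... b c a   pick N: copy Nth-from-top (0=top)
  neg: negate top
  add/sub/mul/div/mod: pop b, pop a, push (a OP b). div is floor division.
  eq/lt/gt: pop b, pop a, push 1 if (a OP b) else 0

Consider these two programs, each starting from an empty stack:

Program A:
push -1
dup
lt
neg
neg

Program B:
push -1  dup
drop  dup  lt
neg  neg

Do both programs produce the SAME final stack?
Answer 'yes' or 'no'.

Program A trace:
  After 'push -1': [-1]
  After 'dup': [-1, -1]
  After 'lt': [0]
  After 'neg': [0]
  After 'neg': [0]
Program A final stack: [0]

Program B trace:
  After 'push -1': [-1]
  After 'dup': [-1, -1]
  After 'drop': [-1]
  After 'dup': [-1, -1]
  After 'lt': [0]
  After 'neg': [0]
  After 'neg': [0]
Program B final stack: [0]
Same: yes

Answer: yes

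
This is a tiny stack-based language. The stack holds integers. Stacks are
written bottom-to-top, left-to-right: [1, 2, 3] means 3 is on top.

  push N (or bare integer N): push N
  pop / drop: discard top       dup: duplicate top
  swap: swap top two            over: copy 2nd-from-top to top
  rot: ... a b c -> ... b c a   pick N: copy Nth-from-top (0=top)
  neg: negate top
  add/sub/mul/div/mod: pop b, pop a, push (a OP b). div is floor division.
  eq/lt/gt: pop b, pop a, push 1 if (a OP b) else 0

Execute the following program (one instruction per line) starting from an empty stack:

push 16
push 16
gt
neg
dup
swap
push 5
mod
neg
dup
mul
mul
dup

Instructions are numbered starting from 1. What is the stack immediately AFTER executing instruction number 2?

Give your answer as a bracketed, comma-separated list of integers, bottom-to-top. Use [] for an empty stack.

Answer: [16, 16]

Derivation:
Step 1 ('push 16'): [16]
Step 2 ('push 16'): [16, 16]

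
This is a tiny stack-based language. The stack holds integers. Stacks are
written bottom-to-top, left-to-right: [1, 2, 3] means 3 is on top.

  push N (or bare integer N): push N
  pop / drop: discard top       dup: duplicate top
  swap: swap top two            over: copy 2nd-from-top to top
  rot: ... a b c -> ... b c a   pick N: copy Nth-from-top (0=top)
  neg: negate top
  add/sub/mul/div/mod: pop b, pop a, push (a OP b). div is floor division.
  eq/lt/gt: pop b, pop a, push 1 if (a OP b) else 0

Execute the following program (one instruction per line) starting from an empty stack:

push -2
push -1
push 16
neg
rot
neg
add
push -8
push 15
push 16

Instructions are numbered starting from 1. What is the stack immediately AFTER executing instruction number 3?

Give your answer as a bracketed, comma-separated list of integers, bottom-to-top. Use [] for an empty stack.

Step 1 ('push -2'): [-2]
Step 2 ('push -1'): [-2, -1]
Step 3 ('push 16'): [-2, -1, 16]

Answer: [-2, -1, 16]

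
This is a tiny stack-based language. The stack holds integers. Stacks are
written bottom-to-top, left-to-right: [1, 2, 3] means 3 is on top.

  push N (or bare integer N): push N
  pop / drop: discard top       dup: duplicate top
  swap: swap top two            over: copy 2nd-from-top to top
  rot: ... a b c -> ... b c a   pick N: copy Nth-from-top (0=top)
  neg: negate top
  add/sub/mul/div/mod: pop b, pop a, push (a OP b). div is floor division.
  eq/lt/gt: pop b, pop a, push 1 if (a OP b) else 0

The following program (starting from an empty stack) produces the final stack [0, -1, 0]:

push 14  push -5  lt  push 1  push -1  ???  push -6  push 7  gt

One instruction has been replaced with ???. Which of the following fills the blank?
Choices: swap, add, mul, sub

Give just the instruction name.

Answer: mul

Derivation:
Stack before ???: [0, 1, -1]
Stack after ???:  [0, -1]
Checking each choice:
  swap: produces [0, -1, 1, 0]
  add: produces [0, 0, 0]
  mul: MATCH
  sub: produces [0, 2, 0]


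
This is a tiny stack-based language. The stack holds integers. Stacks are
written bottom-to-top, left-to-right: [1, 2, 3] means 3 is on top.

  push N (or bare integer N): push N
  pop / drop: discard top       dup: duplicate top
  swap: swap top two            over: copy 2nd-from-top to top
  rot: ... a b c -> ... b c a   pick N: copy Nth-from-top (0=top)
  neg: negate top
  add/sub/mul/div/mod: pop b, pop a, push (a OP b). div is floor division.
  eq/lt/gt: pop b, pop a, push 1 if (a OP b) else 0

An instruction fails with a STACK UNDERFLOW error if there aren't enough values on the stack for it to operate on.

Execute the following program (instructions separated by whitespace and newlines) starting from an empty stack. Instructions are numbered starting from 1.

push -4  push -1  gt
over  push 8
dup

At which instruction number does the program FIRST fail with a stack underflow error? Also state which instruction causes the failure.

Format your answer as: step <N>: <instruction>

Answer: step 4: over

Derivation:
Step 1 ('push -4'): stack = [-4], depth = 1
Step 2 ('push -1'): stack = [-4, -1], depth = 2
Step 3 ('gt'): stack = [0], depth = 1
Step 4 ('over'): needs 2 value(s) but depth is 1 — STACK UNDERFLOW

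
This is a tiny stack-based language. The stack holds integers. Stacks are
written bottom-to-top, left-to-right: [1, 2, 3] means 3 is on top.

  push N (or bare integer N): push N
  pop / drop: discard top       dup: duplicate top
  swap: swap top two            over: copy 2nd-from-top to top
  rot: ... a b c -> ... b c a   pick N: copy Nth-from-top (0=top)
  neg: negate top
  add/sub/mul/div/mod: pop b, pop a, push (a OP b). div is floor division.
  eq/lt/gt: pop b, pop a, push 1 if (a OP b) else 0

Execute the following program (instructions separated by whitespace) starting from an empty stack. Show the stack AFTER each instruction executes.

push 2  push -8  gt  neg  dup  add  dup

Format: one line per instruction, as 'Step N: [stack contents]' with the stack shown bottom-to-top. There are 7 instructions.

Step 1: [2]
Step 2: [2, -8]
Step 3: [1]
Step 4: [-1]
Step 5: [-1, -1]
Step 6: [-2]
Step 7: [-2, -2]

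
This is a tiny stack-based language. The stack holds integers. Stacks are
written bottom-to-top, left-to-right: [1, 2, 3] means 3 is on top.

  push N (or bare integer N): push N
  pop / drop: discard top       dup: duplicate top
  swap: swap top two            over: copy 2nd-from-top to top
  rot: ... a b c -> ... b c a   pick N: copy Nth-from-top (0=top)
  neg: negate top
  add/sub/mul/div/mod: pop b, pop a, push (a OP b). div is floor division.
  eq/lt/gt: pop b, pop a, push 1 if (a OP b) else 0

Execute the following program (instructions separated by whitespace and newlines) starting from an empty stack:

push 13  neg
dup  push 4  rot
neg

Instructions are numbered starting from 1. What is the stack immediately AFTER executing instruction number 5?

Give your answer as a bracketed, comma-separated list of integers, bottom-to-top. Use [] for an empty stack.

Step 1 ('push 13'): [13]
Step 2 ('neg'): [-13]
Step 3 ('dup'): [-13, -13]
Step 4 ('push 4'): [-13, -13, 4]
Step 5 ('rot'): [-13, 4, -13]

Answer: [-13, 4, -13]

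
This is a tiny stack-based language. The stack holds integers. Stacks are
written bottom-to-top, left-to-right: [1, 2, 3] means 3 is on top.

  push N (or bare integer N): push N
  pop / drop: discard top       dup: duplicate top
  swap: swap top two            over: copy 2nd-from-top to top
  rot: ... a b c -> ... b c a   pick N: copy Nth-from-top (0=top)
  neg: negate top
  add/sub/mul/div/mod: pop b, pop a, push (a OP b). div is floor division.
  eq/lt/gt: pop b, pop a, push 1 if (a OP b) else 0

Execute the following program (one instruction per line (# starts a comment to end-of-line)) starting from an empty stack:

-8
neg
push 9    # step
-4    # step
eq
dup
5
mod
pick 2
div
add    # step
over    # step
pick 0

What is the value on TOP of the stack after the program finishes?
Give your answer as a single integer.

Answer: 8

Derivation:
After 'push -8': [-8]
After 'neg': [8]
After 'push 9': [8, 9]
After 'push -4': [8, 9, -4]
After 'eq': [8, 0]
After 'dup': [8, 0, 0]
After 'push 5': [8, 0, 0, 5]
After 'mod': [8, 0, 0]
After 'pick 2': [8, 0, 0, 8]
After 'div': [8, 0, 0]
After 'add': [8, 0]
After 'over': [8, 0, 8]
After 'pick 0': [8, 0, 8, 8]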